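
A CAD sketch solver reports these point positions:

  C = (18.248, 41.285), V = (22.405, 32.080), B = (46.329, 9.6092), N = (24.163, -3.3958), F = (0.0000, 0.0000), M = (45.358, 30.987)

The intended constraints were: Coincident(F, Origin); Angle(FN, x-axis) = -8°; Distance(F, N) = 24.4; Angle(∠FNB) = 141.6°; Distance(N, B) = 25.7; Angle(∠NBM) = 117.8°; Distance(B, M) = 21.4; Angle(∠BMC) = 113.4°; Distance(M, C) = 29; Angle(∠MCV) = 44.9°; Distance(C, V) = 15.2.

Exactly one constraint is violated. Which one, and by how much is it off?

Distance(C, V) = 15.2 — off by 5.10.

F = (0.00, 0.00) ✓; FN at -8.000° ✓; |FN| = 24.40 ✓; ∠FNB = 141.6° ✓; |NB| = 25.70 ✓; ∠NBM = 117.8° ✓; |BM| = 21.40 ✓; ∠BMC = 113.4° ✓; |MC| = 29.00 ✓; ∠MCV = 44.90° ✓; |CV| = 10.10 ✗.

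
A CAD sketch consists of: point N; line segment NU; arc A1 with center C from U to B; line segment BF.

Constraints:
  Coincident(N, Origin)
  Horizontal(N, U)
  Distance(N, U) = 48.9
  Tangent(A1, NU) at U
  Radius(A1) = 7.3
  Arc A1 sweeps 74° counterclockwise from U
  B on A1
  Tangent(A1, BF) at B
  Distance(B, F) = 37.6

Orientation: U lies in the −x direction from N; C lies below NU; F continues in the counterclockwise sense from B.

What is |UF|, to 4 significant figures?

44.93

N is at the origin; NU is horizontal with |NU| = 48.9 and U on the −x side, so U = (-48.90, 0.000). A1 meets NU tangentially, so CU is at right angles to NU, so C = U + (0, -7.3) = (-48.90, -7.300). On A1, U sits at bearing 90° from C; a 74° counterclockwise sweep puts B at bearing 164°, so B = C + 7.3·(cos 164°, sin 164°) = (-55.92, -5.288). Tangency of A1 to BF means the radius CB is perpendicular to BF, so BF runs along (−sin 164°, cos 164°); with |BF| = 37.6, F = (-66.28, -41.43). Then |UF| = |F − U| = 44.93.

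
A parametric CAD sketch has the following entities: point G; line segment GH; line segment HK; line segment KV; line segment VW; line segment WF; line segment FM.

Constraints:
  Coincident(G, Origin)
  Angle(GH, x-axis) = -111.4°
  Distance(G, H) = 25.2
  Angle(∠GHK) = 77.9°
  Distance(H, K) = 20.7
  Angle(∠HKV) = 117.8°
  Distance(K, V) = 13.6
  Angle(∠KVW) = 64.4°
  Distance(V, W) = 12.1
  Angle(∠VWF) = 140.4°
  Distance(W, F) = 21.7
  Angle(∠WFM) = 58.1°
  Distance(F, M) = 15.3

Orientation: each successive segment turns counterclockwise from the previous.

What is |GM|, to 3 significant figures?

31.5

G is at the origin; GH runs at -111.4° with length 25.2, so H = (-9.19, -23.5). ∠GHK = 77.9° gives HK at -9.30° from the x-axis; with |HK| = 20.7, K = (11.2, -26.8). ∠HKV = 117.8° gives KV at 52.9° from the x-axis; with |KV| = 13.6, V = (19.4, -16.0). ∠KVW = 64.4° gives VW at 168° from the x-axis; with |VW| = 12.1, W = (7.58, -13.5). ∠VWF = 140.4° gives WF at -152° from the x-axis; with |WF| = 21.7, F = (-11.6, -23.8). ∠WFM = 58.1° gives FM at -30.0° from the x-axis; with |FM| = 15.3, M = (1.69, -31.4). Then |GM| = |M − G| = 31.5.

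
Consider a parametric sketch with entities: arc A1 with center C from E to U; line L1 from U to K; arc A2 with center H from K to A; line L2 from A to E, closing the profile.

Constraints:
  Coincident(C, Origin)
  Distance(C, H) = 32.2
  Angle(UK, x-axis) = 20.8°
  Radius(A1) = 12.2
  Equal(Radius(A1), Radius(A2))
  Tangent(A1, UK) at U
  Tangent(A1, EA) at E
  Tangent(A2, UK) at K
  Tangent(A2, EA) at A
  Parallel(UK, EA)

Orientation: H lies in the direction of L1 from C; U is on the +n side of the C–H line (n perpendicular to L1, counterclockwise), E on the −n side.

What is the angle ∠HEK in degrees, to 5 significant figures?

16.403°

The slot axis is L1's direction at 20.8°, so u = (cos 20.8°, sin 20.8°) = (0.93483, 0.35511) and n = (−sin 20.8°, cos 20.8°) = (-0.35511, 0.93483). C is at the origin and H lies 32.2 along u from C, so H = 32.2·u = (30.101, 11.434). Tangency of A1 to both parallel lines with radius 12.2 puts U and E at C ± 12.2·n: U = (-4.3323, 11.405), E = (4.3323, -11.405). Equal radii place K and A the same way about H: K = H + 12.2·n = (25.769, 22.839), A = H − 12.2·n = (34.434, 0.029571). Then cos ∠HEK = EH·EK / (|EH||EK|), giving 16.403°.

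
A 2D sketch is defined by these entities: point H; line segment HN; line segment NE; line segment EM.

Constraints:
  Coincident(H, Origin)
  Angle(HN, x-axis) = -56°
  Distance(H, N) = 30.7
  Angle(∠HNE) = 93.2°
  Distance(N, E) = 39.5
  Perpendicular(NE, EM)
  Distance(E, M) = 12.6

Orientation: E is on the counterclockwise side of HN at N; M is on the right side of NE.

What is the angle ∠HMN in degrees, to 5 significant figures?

28.690°

H is at the origin; HN runs at -56.0° with length 30.7, so N = 30.7·(cos -56.0°, sin -56.0°) = (17.167, -25.451). ∠HNE = 93.2°, so NE runs at -56.0° + (180° − 93.2°) = 30.800° from the x-axis; with |NE| = 39.5, E = N + 39.5·(cos 30.800°, sin 30.800°) = (51.096, -5.2258). NE is perpendicular to EM; with |EM| = 12.6 on the right of NE, M = E + 12.6·(0.51204, -0.85896) = (57.548, -16.049). Then cos ∠HMN = MH·MN / (|MH||MN|), giving 28.690°.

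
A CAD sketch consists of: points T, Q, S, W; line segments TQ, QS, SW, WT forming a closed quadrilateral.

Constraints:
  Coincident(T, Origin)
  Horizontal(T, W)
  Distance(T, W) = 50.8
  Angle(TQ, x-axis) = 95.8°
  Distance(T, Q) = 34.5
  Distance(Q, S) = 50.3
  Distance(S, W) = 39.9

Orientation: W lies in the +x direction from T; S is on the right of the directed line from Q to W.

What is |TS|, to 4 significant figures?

18.58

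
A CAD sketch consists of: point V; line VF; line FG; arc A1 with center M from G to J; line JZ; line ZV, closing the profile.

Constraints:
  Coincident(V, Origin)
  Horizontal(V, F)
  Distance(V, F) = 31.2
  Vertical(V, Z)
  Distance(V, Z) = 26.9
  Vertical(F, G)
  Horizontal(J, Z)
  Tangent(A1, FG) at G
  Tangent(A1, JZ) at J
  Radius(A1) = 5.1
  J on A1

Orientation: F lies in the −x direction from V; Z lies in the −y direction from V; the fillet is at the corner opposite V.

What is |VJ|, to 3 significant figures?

37.5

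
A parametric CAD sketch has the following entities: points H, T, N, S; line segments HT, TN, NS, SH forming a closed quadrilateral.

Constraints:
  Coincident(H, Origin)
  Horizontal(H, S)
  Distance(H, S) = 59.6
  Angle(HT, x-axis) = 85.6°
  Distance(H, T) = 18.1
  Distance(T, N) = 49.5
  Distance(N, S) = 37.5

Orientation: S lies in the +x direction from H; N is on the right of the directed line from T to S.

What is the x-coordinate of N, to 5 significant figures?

29.663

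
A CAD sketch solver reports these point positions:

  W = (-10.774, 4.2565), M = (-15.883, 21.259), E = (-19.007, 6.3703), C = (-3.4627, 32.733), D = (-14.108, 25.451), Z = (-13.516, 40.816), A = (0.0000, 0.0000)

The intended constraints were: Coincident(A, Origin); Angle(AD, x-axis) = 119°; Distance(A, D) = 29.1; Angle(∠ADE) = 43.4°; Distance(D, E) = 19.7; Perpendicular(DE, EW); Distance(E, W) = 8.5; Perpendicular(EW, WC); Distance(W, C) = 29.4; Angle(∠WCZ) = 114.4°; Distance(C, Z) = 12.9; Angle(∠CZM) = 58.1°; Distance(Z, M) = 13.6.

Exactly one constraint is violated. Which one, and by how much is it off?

Distance(Z, M) = 13.6 — off by 6.10.

A = (0.00, 0.00) ✓; AD at 119.0° ✓; |AD| = 29.10 ✓; ∠ADE = 43.40° ✓; |DE| = 19.70 ✓; ∠(DE, EW) = 90.00° ✓; |EW| = 8.500 ✓; ∠(EW, WC) = 90.00° ✓; |WC| = 29.40 ✓; ∠WCZ = 114.4° ✓; |CZ| = 12.90 ✓; ∠CZM = 58.10° ✓; |ZM| = 19.70 ✗.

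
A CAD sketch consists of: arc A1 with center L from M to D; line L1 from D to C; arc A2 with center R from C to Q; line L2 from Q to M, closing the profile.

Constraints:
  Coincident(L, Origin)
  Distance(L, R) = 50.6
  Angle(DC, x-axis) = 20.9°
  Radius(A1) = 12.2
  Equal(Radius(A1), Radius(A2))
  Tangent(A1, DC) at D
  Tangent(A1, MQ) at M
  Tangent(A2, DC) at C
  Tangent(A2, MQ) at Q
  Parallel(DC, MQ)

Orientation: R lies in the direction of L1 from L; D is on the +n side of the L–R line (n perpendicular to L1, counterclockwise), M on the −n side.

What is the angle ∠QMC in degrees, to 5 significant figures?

25.744°

The slot axis is L1's direction at 20.9°, so u = (cos 20.9°, sin 20.9°) = (0.93420, 0.35674) and n = (−sin 20.9°, cos 20.9°) = (-0.35674, 0.93420). L is at the origin and R lies 50.6 along u from L, so R = 50.6·u = (47.271, 18.051). Tangency of A1 to both parallel lines with radius 12.2 puts D and M at L ± 12.2·n: D = (-4.3522, 11.397), M = (4.3522, -11.397). Equal radii place C and Q the same way about R: C = R + 12.2·n = (42.919, 29.448), Q = R − 12.2·n = (51.623, 6.6536). Then cos ∠QMC = MQ·MC / (|MQ||MC|), giving 25.744°.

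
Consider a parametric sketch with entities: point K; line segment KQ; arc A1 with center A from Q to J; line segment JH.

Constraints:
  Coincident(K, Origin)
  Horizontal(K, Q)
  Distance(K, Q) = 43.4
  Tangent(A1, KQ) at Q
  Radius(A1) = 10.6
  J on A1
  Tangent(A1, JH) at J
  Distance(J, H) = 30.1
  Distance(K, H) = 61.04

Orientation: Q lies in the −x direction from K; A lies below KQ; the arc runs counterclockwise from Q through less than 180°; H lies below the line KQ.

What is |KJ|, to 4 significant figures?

55.24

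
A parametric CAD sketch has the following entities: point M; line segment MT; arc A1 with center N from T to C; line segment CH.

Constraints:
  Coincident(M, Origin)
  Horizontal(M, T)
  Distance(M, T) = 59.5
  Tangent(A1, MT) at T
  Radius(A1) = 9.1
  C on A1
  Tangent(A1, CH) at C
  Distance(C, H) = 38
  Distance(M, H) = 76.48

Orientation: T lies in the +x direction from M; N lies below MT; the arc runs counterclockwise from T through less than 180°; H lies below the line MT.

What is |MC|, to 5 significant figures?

51.868

M is at the origin; MT is horizontal with |MT| = 59.5 and T on the +x side, so T = (59.500, 0.0000). Tangency of A1 to MT means the radius NT is perpendicular to MT, so N = T + (0, -9.1) = (59.500, -9.1000). Since NC ⟂ CH (tangency), |NH| = √(9.1² + 38.0²) = 39.074 regardless of where C sits on A1. So H lies on both circle(M, 76.48) and circle(N, 39.074); the below-MT intersection is H = (59.401, -48.174). C is the foot of the tangent from H: C = (50.645, -11.197).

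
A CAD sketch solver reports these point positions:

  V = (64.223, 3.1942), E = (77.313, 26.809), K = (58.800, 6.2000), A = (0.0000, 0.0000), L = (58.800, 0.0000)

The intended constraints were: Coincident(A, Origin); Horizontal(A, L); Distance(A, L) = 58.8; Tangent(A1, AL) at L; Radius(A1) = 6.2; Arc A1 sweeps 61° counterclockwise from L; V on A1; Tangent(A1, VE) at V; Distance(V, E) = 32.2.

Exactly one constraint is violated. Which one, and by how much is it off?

Distance(V, E) = 32.2 — off by 5.20.

A = (0.00, 0.00) ✓; A.y = 0.00, L.y = 0.00 ✓; |AL| = 58.80 ✓; ∠(KL, LA) = 90.00° ✓; |KL| = 6.200 ✓; bearing(K→V) − bearing(K→L) = 61.00° ✓; |KV| = 6.200 ✓; ∠(KV, VE) = 90.00° ✓; |VE| = 27.00 ✗.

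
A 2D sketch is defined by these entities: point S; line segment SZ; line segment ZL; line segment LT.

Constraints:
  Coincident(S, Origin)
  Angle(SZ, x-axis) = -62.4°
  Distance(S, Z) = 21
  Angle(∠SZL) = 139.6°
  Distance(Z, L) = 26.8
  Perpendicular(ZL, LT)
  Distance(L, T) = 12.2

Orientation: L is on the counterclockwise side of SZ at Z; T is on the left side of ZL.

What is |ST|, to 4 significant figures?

42.82

S is at the origin; SZ runs at -62.4° with length 21.0, so Z = 21.0·(cos -62.4°, sin -62.4°) = (9.729, -18.61). ∠SZL = 139.6°, so ZL runs at -62.4° + (180° − 139.6°) = -22.00° from the x-axis; with |ZL| = 26.8, L = Z + 26.8·(cos -22.00°, sin -22.00°) = (34.58, -28.65). ZL is perpendicular to LT; with |LT| = 12.2 on the left of ZL, T = L + 12.2·(0.3746, 0.9272) = (39.15, -17.34). Then |ST| = |T − S| = 42.82.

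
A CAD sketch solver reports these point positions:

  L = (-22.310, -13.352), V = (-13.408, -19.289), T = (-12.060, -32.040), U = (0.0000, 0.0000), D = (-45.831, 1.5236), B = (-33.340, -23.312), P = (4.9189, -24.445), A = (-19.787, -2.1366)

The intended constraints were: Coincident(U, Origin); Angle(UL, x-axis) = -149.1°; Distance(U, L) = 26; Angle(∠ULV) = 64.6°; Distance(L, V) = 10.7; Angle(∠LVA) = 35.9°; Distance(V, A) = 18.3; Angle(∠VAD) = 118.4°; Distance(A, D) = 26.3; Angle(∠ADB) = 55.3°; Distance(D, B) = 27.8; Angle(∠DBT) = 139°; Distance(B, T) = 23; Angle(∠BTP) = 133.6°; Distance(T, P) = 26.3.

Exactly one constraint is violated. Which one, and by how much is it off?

Distance(T, P) = 26.3 — off by 7.70.

U = (0.00, 0.00) ✓; UL at -149.1° ✓; |UL| = 26.00 ✓; ∠ULV = 64.60° ✓; |LV| = 10.70 ✓; ∠LVA = 35.90° ✓; |VA| = 18.30 ✓; ∠VAD = 118.4° ✓; |AD| = 26.30 ✓; ∠ADB = 55.30° ✓; |DB| = 27.80 ✓; ∠DBT = 139.0° ✓; |BT| = 23.00 ✓; ∠BTP = 133.6° ✓; |TP| = 18.60 ✗.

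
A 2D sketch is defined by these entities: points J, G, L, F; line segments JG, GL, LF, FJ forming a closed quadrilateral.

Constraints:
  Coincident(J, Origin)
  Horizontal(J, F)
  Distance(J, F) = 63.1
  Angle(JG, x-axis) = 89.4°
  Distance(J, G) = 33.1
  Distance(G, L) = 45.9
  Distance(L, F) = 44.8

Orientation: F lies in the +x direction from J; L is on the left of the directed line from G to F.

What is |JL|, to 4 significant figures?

61.41

Checks: |GL| = 45.90 ✓; |LF| = 44.80 ✓.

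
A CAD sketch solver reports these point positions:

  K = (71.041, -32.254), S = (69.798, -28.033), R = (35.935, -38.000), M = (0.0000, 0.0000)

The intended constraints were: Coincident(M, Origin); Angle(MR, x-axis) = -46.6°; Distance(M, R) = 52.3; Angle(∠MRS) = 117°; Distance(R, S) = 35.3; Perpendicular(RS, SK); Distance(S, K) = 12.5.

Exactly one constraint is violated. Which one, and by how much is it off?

Distance(S, K) = 12.5 — off by 8.10.

M = (0.00, 0.00) ✓; MR at -46.60° ✓; |MR| = 52.30 ✓; ∠MRS = 117.0° ✓; |RS| = 35.30 ✓; ∠(RS, SK) = 89.99° ✓; |SK| = 4.400 ✗.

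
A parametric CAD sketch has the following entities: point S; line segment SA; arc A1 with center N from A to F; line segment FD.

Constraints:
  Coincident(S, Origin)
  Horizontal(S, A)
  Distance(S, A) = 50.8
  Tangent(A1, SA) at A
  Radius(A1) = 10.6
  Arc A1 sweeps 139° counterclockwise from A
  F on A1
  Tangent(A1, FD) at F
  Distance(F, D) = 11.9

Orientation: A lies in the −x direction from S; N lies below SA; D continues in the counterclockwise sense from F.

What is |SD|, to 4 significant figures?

55.46

On A1, A sits at bearing 90° from N; a 139° counterclockwise sweep puts F at bearing 229°, so F = N + 10.6·(cos 229°, sin 229°) = (-57.75, -18.60). Since A1 is tangent to FD there, NF ⟂ FD, so FD runs along (−sin 229°, cos 229°); with |FD| = 11.9, D = (-48.77, -26.41). Then |SD| = |D − S| = 55.46.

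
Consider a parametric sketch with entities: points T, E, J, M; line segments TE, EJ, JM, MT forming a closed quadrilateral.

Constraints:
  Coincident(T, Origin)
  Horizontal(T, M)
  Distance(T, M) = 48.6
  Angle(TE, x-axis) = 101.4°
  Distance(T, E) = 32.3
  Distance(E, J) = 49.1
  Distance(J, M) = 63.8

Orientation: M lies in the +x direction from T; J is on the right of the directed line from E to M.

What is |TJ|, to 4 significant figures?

21.34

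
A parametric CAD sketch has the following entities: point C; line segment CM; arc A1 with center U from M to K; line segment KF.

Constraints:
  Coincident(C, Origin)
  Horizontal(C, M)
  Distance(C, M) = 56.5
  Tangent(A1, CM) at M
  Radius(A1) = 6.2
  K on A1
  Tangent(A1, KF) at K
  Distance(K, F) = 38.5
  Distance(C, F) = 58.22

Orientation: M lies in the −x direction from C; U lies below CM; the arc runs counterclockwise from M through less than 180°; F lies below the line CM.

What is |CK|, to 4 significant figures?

62.43

Checks: |UK| = 6.200 ✓; ∠(UK, KF) = 90.00° ✓; |KF| = 38.50 ✓; |CF| = 58.22 ✓.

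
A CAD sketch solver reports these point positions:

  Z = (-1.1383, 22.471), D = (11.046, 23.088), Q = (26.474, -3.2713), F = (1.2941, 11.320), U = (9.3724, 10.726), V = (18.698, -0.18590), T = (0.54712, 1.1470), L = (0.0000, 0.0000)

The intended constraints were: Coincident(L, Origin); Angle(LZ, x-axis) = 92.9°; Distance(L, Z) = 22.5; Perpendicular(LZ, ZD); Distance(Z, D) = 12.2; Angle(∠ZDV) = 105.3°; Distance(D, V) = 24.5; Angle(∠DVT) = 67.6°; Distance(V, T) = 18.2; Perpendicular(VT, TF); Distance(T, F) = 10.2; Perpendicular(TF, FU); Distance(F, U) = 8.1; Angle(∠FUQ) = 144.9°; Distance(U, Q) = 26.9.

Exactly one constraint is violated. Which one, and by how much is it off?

Distance(U, Q) = 26.9 — off by 4.80.

L = (0.00, 0.00) ✓; LZ at 92.90° ✓; |LZ| = 22.50 ✓; ∠(LZ, ZD) = 90.00° ✓; |ZD| = 12.20 ✓; ∠ZDV = 105.3° ✓; |DV| = 24.50 ✓; ∠DVT = 67.60° ✓; |VT| = 18.20 ✓; ∠(VT, TF) = 90.00° ✓; |TF| = 10.20 ✓; ∠(TF, FU) = 90.01° ✓; |FU| = 8.100 ✓; ∠FUQ = 144.9° ✓; |UQ| = 22.10 ✗.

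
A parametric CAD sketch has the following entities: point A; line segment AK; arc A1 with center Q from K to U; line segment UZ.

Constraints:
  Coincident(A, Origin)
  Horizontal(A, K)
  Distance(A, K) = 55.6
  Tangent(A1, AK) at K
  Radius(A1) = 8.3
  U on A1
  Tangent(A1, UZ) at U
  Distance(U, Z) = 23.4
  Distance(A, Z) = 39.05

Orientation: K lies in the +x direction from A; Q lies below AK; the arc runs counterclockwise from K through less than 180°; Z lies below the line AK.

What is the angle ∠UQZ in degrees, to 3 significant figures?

70.5°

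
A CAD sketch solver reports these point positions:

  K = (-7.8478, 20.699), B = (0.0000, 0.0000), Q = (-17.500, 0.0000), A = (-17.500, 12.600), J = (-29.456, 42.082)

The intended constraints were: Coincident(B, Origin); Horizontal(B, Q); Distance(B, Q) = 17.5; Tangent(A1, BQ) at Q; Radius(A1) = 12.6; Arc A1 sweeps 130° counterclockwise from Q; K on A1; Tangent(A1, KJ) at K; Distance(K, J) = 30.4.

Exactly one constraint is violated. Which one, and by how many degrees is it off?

Tangent(A1, KJ) at K — off by 5.30°.

B = (0.00, 0.00) ✓; B.y = 0.00, Q.y = 0.00 ✓; |BQ| = 17.50 ✓; ∠(AQ, QB) = 90.00° ✓; |AQ| = 12.60 ✓; bearing(A→K) − bearing(A→Q) = 130.0° ✓; |AK| = 12.60 ✓; ∠(AK, KJ) = 84.70° ✗; |KJ| = 30.40 ✓.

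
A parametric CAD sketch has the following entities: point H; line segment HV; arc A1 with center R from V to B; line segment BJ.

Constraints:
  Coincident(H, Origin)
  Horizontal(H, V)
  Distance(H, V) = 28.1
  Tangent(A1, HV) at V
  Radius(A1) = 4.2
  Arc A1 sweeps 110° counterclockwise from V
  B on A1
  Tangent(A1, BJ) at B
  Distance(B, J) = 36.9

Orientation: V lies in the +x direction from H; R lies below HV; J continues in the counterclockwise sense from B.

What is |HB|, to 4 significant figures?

24.80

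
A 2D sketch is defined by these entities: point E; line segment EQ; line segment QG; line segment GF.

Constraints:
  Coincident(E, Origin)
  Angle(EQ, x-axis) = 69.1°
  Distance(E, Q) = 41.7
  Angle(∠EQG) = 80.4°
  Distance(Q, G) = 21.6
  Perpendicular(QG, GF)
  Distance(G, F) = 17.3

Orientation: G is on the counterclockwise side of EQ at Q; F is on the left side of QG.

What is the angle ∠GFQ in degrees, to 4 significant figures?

51.31°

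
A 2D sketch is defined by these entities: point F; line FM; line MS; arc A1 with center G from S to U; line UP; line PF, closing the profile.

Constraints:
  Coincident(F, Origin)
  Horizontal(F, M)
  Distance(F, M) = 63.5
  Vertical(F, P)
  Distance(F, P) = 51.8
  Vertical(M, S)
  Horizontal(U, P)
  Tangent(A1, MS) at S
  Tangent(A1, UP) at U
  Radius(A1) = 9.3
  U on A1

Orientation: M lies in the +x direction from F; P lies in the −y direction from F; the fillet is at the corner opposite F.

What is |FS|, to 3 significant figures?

76.4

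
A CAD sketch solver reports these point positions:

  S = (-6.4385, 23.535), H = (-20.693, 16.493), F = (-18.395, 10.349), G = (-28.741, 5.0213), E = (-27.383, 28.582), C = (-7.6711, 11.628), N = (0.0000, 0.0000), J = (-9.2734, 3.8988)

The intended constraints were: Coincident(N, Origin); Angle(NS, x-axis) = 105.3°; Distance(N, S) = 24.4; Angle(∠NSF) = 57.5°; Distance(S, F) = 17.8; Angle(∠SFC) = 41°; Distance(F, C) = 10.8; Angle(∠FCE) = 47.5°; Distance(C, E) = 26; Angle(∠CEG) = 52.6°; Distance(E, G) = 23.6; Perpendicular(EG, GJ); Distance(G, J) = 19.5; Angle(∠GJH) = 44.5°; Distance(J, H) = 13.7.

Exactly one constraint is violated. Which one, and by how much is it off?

Distance(J, H) = 13.7 — off by 3.30.

N = (0.00, 0.00) ✓; NS at 105.3° ✓; |NS| = 24.40 ✓; ∠NSF = 57.50° ✓; |SF| = 17.80 ✓; ∠SFC = 41.00° ✓; |FC| = 10.80 ✓; ∠FCE = 47.50° ✓; |CE| = 26.00 ✓; ∠CEG = 52.60° ✓; |EG| = 23.60 ✓; ∠(EG, GJ) = 90.00° ✓; |GJ| = 19.50 ✓; ∠GJH = 44.50° ✓; |JH| = 17.00 ✗.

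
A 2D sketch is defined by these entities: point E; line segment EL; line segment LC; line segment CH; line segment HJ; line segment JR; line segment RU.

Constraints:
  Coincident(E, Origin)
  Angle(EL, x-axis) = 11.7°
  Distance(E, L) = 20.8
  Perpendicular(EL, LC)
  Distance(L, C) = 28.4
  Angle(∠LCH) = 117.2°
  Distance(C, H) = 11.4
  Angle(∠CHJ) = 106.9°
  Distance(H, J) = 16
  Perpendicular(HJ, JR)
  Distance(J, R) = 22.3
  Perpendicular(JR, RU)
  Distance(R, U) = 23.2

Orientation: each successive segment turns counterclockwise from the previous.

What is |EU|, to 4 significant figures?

39.31

E is at the origin; EL runs at 11.7° with length 20.8, so L = (20.37, 4.218). The perpendicularity gives LC at right angles to EL, so LC runs at 101.7°; with |LC| = 28.4, C = (14.61, 32.03). ∠LCH = 117.2° gives CH at 164.5° from the x-axis; with |CH| = 11.4, H = (3.623, 35.07). ∠CHJ = 106.9° gives HJ at -122.4° from the x-axis; with |HJ| = 16.0, J = (-4.950, 21.57). HJ is perpendicular to JR, so JR runs at -32.40°; with |JR| = 22.3, R = (13.88, 9.616). JR is perpendicular to RU, so RU runs at 57.60°; with |RU| = 23.2, U = (26.31, 29.20). Then |EU| = |U − E| = 39.31.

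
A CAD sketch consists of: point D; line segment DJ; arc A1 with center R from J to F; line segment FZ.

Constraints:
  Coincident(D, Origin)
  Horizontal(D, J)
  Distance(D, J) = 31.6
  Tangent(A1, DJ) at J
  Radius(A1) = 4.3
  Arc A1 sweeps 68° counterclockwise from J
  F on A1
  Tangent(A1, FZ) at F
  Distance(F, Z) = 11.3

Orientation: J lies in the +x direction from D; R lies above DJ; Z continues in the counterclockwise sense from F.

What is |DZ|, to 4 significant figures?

41.94

D is at the origin; DJ is horizontal with |DJ| = 31.6 and J on the +x side, so J = (31.60, 0.000). The tangent condition forces RJ to be normal to DJ, so R = J + (0, 4.3) = (31.60, 4.300). On A1, J sits at bearing -90° from R; a 68° counterclockwise sweep puts F at bearing -22°, so F = R + 4.3·(cos -22°, sin -22°) = (35.59, 2.689). Since A1 is tangent to FZ there, RF ⟂ FZ, so FZ runs along (−sin -22°, cos -22°); with |FZ| = 11.3, Z = (39.82, 13.17). Then |DZ| = |Z − D| = 41.94.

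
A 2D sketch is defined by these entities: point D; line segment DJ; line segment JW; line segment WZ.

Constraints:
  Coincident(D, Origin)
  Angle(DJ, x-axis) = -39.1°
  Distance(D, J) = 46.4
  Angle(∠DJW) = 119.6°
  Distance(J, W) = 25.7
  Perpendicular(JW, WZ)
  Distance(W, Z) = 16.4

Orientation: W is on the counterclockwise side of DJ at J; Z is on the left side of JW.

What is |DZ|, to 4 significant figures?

54.20

∠DJW = 119.6°, so JW runs at -39.1° + (180° − 119.6°) = 21.30° from the x-axis; with |JW| = 25.7, W = J + 25.7·(cos 21.30°, sin 21.30°) = (59.95, -19.93). The perpendicularity gives WZ at right angles to JW; with |WZ| = 16.4 on the left of JW, Z = W + 16.4·(-0.3633, 0.9317) = (54.00, -4.648). Then |DZ| = |Z − D| = 54.20.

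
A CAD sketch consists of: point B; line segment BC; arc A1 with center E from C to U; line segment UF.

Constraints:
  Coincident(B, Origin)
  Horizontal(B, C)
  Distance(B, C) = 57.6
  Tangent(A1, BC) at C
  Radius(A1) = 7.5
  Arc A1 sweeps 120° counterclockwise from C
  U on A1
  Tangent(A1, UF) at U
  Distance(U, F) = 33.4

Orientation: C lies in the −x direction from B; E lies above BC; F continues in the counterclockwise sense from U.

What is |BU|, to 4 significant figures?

52.33

B is at the origin; B and C share the same y with |BC| = 57.6 and C on the −x side, so C = (-57.60, 0.000). Tangency of A1 to BC means the radius EC is perpendicular to BC, so E = C + (0, 7.5) = (-57.60, 7.500). On A1, C sits at bearing -90° from E; a 120° counterclockwise sweep puts U at bearing 30°, so U = E + 7.5·(cos 30°, sin 30°) = (-51.10, 11.25). Then |BU| = |U − B| = 52.33.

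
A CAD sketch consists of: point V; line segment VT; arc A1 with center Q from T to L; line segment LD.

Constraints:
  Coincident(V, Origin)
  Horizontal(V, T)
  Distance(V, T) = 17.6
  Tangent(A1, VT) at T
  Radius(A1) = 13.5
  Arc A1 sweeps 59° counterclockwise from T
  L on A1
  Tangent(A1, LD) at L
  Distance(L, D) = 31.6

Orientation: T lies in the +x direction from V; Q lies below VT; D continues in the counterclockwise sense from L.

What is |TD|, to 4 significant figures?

43.67

V is at the origin; VT is horizontal with |VT| = 17.6 and T on the +x side, so T = (17.60, 0.000). The tangent condition forces QT to be normal to VT, so Q = T + (0, -13.5) = (17.60, -13.50). On A1, T sits at bearing 90° from Q; a 59° counterclockwise sweep puts L at bearing 149°, so L = Q + 13.5·(cos 149°, sin 149°) = (6.028, -6.547). Tangency of A1 to LD means the radius QL is perpendicular to LD, so LD runs along (−sin 149°, cos 149°); with |LD| = 31.6, D = (-10.25, -33.63). Then |TD| = |D − T| = 43.67.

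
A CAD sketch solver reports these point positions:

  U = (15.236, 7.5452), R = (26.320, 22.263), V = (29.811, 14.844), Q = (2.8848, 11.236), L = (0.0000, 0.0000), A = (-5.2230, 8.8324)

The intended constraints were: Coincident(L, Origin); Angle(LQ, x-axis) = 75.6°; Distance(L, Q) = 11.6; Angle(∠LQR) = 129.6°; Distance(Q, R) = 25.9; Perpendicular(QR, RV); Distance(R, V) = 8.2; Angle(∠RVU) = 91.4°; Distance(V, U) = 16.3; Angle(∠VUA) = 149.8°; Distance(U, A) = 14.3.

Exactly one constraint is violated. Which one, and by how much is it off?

Distance(U, A) = 14.3 — off by 6.20.

L = (0.00, 0.00) ✓; LQ at 75.60° ✓; |LQ| = 11.60 ✓; ∠LQR = 129.6° ✓; |QR| = 25.90 ✓; ∠(QR, RV) = 90.00° ✓; |RV| = 8.199 ✓; ∠RVU = 91.40° ✓; |VU| = 16.30 ✓; ∠VUA = 149.8° ✓; |UA| = 20.50 ✗.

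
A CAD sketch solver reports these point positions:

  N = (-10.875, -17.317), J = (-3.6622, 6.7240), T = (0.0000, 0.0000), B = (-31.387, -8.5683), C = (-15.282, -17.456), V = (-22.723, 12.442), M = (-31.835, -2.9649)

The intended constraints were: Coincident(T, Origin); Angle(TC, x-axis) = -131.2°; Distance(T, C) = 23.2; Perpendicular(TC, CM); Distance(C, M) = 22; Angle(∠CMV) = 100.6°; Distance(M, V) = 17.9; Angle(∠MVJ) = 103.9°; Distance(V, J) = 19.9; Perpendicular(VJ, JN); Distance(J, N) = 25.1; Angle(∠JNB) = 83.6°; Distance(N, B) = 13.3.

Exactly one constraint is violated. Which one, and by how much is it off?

Distance(N, B) = 13.3 — off by 9.00.

T = (0.00, 0.00) ✓; TC at -131.2° ✓; |TC| = 23.20 ✓; ∠(TC, CM) = 90.00° ✓; |CM| = 22.00 ✓; ∠CMV = 100.6° ✓; |MV| = 17.90 ✓; ∠MVJ = 103.9° ✓; |VJ| = 19.90 ✓; ∠(VJ, JN) = 90.00° ✓; |JN| = 25.10 ✓; ∠JNB = 83.60° ✓; |NB| = 22.30 ✗.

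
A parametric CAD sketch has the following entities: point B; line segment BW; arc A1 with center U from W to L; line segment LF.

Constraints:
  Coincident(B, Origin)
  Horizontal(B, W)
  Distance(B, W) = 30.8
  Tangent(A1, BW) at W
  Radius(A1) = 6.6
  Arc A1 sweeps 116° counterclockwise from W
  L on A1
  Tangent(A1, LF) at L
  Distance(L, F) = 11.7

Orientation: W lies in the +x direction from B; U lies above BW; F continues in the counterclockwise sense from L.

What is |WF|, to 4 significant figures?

20.03

B is at the origin; B and W share the same y with |BW| = 30.8 and W on the +x side, so W = (30.80, 0.000). The tangent condition forces UW to be normal to BW, so U = W + (0, 6.6) = (30.80, 6.600). On A1, W sits at bearing -90° from U; a 116° counterclockwise sweep puts L at bearing 26°, so L = U + 6.6·(cos 26°, sin 26°) = (36.73, 9.493). Tangency of A1 to LF means the radius UL is perpendicular to LF, so LF runs along (−sin 26°, cos 26°); with |LF| = 11.7, F = (31.60, 20.01). Then |WF| = |F − W| = 20.03.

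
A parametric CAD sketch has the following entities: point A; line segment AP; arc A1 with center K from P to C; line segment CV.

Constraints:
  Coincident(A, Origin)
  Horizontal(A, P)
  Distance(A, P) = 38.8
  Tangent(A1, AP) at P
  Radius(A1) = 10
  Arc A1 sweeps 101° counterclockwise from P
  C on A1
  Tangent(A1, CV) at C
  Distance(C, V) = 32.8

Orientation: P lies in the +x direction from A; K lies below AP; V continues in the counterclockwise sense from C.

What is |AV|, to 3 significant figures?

56.5

On A1, P sits at bearing 90° from K; a 101° counterclockwise sweep puts C at bearing 191°, so C = K + 10.0·(cos 191°, sin 191°) = (29.0, -11.9). Tangency of A1 to CV means the radius KC is perpendicular to CV, so CV runs along (−sin 191°, cos 191°); with |CV| = 32.8, V = (35.2, -44.1). Then |AV| = |V − A| = 56.5.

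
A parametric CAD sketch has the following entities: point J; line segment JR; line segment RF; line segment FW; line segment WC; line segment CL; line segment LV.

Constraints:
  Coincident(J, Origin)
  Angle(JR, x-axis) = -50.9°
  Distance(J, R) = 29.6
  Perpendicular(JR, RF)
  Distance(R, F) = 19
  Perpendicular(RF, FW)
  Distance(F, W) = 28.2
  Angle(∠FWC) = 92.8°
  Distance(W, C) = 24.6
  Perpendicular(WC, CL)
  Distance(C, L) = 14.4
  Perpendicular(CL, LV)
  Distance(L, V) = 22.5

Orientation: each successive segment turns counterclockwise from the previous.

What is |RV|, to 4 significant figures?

21.36

The perpendicularity gives CL at right angles to WC, so CL runs at -53.70°; with |CL| = 14.4, L = (4.327, -15.27). CL ⟂ LV, so LV runs at 36.30°; with |LV| = 22.5, V = (22.46, -1.952). Then |RV| = |V − R| = 21.36.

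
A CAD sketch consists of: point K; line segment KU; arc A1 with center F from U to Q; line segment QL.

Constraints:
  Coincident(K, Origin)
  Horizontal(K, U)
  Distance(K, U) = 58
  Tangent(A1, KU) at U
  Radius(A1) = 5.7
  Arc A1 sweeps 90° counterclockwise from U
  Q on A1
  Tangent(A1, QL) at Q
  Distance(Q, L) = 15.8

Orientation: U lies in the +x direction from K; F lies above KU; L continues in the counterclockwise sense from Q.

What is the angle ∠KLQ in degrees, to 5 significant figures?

71.349°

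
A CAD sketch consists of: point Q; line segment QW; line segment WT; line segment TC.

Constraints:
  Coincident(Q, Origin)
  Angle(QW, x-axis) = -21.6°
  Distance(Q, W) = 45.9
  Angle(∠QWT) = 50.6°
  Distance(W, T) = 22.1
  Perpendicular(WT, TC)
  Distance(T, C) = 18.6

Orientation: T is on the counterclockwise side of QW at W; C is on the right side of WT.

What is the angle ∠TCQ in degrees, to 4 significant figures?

7.412°

Q is at the origin; QW runs at -21.6° with length 45.9, so W = 45.9·(cos -21.6°, sin -21.6°) = (42.68, -16.90). ∠QWT = 50.6°, so WT runs at -21.6° + (180° − 50.6°) = 107.8° from the x-axis; with |WT| = 22.1, T = W + 22.1·(cos 107.8°, sin 107.8°) = (35.92, 4.145). The perpendicularity gives TC at right angles to WT; with |TC| = 18.6 on the right of WT, C = T + 18.6·(0.9521, 0.3057) = (53.63, 9.831). Then cos ∠TCQ = CT·CQ / (|CT||CQ|), giving 7.412°.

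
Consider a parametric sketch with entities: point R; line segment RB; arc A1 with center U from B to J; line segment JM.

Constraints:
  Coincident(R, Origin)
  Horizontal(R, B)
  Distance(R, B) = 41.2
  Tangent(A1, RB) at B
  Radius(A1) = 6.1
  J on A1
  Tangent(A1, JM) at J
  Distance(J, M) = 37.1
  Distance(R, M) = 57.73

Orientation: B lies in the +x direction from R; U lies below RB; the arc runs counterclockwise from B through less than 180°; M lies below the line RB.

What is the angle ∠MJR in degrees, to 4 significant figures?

104.9°

Checks: |UJ| = 6.100 ✓; ∠(UJ, JM) = 90.00° ✓; |JM| = 37.10 ✓; |RM| = 57.73 ✓.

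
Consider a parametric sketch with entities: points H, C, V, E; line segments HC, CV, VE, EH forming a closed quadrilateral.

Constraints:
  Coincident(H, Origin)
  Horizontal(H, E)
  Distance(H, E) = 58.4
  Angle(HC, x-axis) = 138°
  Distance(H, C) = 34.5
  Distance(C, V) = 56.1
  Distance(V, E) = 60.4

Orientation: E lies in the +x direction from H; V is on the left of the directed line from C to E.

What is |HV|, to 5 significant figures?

54.970

Checks: |CV| = 56.10 ✓; |VE| = 60.40 ✓.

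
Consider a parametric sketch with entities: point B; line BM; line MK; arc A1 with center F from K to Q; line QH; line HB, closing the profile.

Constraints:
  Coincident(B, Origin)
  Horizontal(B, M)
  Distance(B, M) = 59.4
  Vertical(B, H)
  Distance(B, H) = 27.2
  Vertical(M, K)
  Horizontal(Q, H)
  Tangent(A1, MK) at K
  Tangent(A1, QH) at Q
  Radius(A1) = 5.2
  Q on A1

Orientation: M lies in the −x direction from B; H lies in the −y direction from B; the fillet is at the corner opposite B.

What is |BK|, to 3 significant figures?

63.3

B is at the origin; BM is horizontal with |BM| = 59.4 and M on the −x side, so M = (-59.4, 0.00). BH is vertical with |BH| = 27.2 and H on the −y side, so H = (0.00, -27.2). The virtual corner opposite B is at (-59.4, -27.2). Since A1 is tangent to MK there, FK ⟂ MK and the tangent condition forces FQ to be normal to QH, with radius 5.2, so the center F sits 5.2 in from both sides at F = (-54.2, -22.0). That places the tangent points at K = (-59.4, -22.0) on MK and Q = (-54.2, -27.2) on QH. Then |BK| = |K − B| = 63.3.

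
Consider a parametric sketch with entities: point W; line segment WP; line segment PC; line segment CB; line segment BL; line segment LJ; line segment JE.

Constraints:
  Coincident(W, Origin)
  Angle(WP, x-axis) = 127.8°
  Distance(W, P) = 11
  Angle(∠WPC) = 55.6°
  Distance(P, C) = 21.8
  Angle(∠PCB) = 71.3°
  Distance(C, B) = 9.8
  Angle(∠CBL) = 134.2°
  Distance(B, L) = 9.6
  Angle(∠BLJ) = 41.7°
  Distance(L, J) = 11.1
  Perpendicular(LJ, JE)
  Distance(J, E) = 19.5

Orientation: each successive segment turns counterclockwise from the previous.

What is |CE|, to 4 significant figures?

15.00

∠BLJ = 41.7° gives LJ at -175.0° from the x-axis; with |LJ| = 11.1, J = (-8.081, -5.892). The perpendicularity gives JE at right angles to LJ, so JE runs at -85.00°; with |JE| = 19.5, E = (-6.382, -25.32). Then |CE| = |E − C| = 15.00.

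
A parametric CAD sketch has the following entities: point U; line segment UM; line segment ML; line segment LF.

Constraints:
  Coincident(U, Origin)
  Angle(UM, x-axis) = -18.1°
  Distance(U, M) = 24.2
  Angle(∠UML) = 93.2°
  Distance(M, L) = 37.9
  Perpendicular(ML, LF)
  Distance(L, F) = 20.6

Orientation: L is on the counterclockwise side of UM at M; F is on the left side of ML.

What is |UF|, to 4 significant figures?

39.41

U is at the origin; UM runs at -18.1° with length 24.2, so M = 24.2·(cos -18.1°, sin -18.1°) = (23.00, -7.518). ∠UML = 93.2°, so ML runs at -18.1° + (180° − 93.2°) = 68.70° from the x-axis; with |ML| = 37.9, L = M + 37.9·(cos 68.70°, sin 68.70°) = (36.77, 27.79). ML ⟂ LF; with |LF| = 20.6 on the left of ML, F = L + 20.6·(-0.9317, 0.3633) = (17.58, 35.28). Then |UF| = |F − U| = 39.41.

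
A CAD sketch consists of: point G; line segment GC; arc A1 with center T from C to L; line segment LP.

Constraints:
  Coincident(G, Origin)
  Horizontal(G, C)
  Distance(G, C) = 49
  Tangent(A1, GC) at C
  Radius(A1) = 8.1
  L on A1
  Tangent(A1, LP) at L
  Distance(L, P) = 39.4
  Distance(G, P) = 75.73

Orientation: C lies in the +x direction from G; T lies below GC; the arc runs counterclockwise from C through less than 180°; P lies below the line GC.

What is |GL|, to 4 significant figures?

43.38

G is at the origin; G and C share the same y with |GC| = 49.0 and C on the +x side, so C = (49.00, 0.000). The tangent condition forces TC to be normal to GC, so T = C + (0, -8.1) = (49.00, -8.100). Since TL ⟂ LP (tangency), |TP| = √(8.1² + 39.4²) = 40.22 regardless of where L sits on A1. So P lies on both circle(G, 75.73) and circle(T, 40.22); the below-GC intersection is P = (59.42, -46.95). L is the foot of the tangent from P: L = (41.76, -11.73).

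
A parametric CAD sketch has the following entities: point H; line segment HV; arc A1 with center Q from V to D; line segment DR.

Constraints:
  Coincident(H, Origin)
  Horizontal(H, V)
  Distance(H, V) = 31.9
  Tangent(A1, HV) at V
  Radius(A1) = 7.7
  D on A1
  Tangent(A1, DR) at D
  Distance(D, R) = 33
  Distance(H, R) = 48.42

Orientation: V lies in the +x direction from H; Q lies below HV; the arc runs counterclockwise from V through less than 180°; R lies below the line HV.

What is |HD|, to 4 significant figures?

25.51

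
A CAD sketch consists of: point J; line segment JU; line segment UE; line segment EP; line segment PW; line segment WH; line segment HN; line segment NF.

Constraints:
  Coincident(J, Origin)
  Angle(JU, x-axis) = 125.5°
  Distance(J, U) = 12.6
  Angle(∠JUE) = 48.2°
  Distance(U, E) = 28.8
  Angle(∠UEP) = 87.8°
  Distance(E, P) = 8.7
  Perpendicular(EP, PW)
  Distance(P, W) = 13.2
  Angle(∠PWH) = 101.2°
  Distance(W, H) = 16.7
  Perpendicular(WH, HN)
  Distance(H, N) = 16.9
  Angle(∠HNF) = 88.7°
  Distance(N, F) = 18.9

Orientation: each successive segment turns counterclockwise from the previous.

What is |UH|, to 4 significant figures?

15.15

The perpendicularity gives PW at right angles to EP, so PW runs at 79.50°; with |PW| = 13.2, W = (-2.689, -6.444). ∠PWH = 101.2° gives WH at 158.3° from the x-axis; with |WH| = 16.7, H = (-18.21, -0.2693). Then |UH| = |H − U| = 15.15.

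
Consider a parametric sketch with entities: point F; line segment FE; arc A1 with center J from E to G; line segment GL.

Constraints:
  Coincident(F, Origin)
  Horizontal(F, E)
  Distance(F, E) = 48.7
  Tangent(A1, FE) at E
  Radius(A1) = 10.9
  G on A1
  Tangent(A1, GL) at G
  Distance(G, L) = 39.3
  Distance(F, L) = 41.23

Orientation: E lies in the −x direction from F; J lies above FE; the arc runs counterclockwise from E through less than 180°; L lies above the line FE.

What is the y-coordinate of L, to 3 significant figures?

37.3

F is at the origin; F and E share the same y with |FE| = 48.7 and E on the −x side, so E = (-48.7, 0.00). The tangent condition forces JE to be normal to FE, so J = E + (0, 10.9) = (-48.7, 10.9). Since JG ⟂ GL (tangency), |JL| = √(10.9² + 39.3²) = 40.8 regardless of where G sits on A1. So L lies on both circle(F, 41.23) and circle(J, 40.8); the above-FE intersection is L = (-17.6, 37.3). G is the foot of the tangent from L: G = (-39.7, 4.78).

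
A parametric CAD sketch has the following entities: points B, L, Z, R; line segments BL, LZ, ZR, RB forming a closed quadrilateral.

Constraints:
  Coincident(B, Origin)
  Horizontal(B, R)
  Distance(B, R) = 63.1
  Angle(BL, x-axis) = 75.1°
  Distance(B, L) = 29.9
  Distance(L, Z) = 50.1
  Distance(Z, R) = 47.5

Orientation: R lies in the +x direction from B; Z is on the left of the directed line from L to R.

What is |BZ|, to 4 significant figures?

71.79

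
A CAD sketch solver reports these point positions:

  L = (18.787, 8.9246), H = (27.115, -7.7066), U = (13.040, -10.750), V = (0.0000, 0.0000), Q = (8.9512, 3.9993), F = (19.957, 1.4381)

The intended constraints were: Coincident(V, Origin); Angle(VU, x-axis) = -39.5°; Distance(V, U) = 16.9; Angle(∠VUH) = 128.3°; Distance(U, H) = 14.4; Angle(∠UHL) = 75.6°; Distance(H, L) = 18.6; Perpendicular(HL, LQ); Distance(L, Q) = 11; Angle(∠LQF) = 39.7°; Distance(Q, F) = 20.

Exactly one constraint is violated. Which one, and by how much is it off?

Distance(Q, F) = 20 — off by 8.70.

V = (0.00, 0.00) ✓; VU at -39.50° ✓; |VU| = 16.90 ✓; ∠VUH = 128.3° ✓; |UH| = 14.40 ✓; ∠UHL = 75.60° ✓; |HL| = 18.60 ✓; ∠(HL, LQ) = 90.00° ✓; |LQ| = 11.00 ✓; ∠LQF = 39.70° ✓; |QF| = 11.30 ✗.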